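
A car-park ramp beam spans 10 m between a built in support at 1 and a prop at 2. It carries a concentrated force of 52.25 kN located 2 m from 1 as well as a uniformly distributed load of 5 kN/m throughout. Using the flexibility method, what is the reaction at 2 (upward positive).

Choose R_2 as the redundant. The primary structure is the cantilever fixed at 1.
Downward deflection at the released point 2 due to the loads:
  point load 52.25 at a = 2: Pa²(3L − a)/(6EI) = 975.3/EI
  UDL 5: wL⁴/(8EI) = 6250/EI
  δ_0 = 7225/EI
Tip deflection under a unit load at 2: L³/(3EI) = 333.3/EI.
The prop prevents deflection at 2: R_2 = δ_0/δ_{22} = 7225/333.3 = 21.68 kN.

R_2 = 21.68 kN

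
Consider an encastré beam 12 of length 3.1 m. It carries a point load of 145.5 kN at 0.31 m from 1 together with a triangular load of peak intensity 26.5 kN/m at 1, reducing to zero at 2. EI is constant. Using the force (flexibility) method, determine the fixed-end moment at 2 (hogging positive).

M_2 = 12.55 kN·m

Release both end moments; the primary structure is a simply-supported span 12 with redundants M_1 and M_2.
Simple-span end rotations at 1 and 2 under the given loads:
  at 1: point load 145.5 at a = 0.31: Pab(L + b)/(6LEI) = 39.85/EI
  at 2: point load 145.5 at a = 0.31: Pab(L + a)/(6LEI) = 23.07/EI
  at 1: triangular load, peak 26.5: w₀L³/(45EI) = 17.54/EI
  at 2: triangular load, peak 26.5: 7w₀L³/(360EI) = 15.35/EI
  θ_10 = 57.39/EI,  θ_20 = 38.42/EI
Flexibility coefficients: a unit moment at one end gives L/(3EI) there and L/(6EI) at the far end, so f₁₁ = f₂₂ = 1.033/EI and f₁₂ = f₂₁ = 0.5167/EI.
Compatibility — zero rotation at each built-in end:
  1.033 M_1 + 0.5167 M_2 = 57.39
  0.5167 M_1 + 1.033 M_2 = 38.42
Solving the pair gives M_1 = 49.27 kN·m and M_2 = 12.55 kN·m (hogging).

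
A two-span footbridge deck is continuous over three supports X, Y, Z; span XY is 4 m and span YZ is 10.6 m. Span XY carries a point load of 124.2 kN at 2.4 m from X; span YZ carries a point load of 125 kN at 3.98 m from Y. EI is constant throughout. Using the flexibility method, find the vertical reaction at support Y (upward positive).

Release continuity at Y by inserting a hinge; the redundant is the internal moment M_Y. The primary structure is two simply-supported spans XY and YZ.
Discontinuity in slope at Y on the released structure — sum the simple-span end rotations:
  span XY: point load 124.2 at a = 2.4: Pab(L + a)/(6LEI) = 127.2/EI
  span YZ: point load 125 at a = 3.98: Pab(L + b)/(6LEI) = 891.7/EI
  relative rotation θ_0 = (127.2 + 891.7)/EI = 1019/EI
A unit hogging moment at Y produces rotation L₁/(3EI) + L₂/(3EI) = 4.867/EI.
Compatibility: M_Y·(L₁+L₂)/(3EI) = θ_0, giving M_Y = 209.4 kN·m (hogging).
Span XY, ΣM about X with M_Y applied at Y: R_Y^{XY}·4 = 298.1 + 209.4, so R_Y^{XY} = 126.9 kN and R_X = 124.2 − 126.9 = -2.661 kN.
Span YZ, ΣM about Z: R_Y^{YZ}·10.6 = 827.5 + 209.4, so R_Y^{YZ} = 97.82 kN and R_Z = 125 − 97.82 = 27.18 kN.
R_Y = 126.9 + 97.82 = 224.7 kN.

R_Y = 224.7 kN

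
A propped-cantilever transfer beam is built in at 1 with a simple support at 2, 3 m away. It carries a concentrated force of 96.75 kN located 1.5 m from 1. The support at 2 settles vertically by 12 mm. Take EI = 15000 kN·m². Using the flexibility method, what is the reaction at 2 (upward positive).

Take the reaction at 2 as the redundant and release it; the primary structure is a cantilever fixed at 1.
Deflection at 2 on the released cantilever, summing each load's contribution:
  point load 96.75 at a = 1.5: Pa²(3L − a)/(6EI) = 272.1/EI
Flexibility coefficient — unit upward force at 2: δ_{22} = L³/(3EI) = 9/EI.
With EI = 15000 kN·m²: δ_0 = 0.018141 m and δ_{22} = 0.0006 m/kN.
Compatibility — the beam at 2 must follow the support down by 0.012 m: δ_0 − R_2·δ_{22} = 0.012, so R_2 = (0.018141 − 0.012)/0.0006 = 10.23 kN.

R_2 = 10.23 kN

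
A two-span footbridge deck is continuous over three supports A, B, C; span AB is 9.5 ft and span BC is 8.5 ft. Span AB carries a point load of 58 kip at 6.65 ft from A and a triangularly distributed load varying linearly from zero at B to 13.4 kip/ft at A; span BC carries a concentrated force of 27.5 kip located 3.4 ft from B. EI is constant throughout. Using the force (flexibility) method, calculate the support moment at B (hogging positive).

M_B = 110.3 kip·ft

Release continuity at B by inserting a hinge; the redundant is the internal moment M_B. The primary structure is two simply-supported spans AB and BC.
Rotations at B on the released spans (each span's end-slope, ×1/EI):
  span AB: point load 58 at a = 6.65: Pab(L + a)/(6LEI) = 311.5/EI
  span AB: triangular load, peak 13.4: 7w₀L³/(360EI) = 223.4/EI
  span BC: point load 27.5 at a = 3.4: Pab(L + b)/(6LEI) = 127.2/EI
  relative rotation θ_0 = (534.8 + 127.2)/EI = 662/EI
A unit hogging moment at B produces rotation L₁/(3EI) + L₂/(3EI) = 6/EI.
Slope continuity at B: θ_0 = M_B·6/EI, so M_B = 662/6 = 110.3 kip·ft (hogging).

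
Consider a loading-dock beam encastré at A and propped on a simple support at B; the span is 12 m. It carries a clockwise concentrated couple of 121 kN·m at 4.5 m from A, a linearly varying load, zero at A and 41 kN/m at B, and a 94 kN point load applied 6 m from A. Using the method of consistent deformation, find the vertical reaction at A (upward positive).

Choose R_B as the redundant. The primary structure is the cantilever fixed at A.
Downward deflection at the released point B due to the loads:
  clockwise couple 121 at a = 4.5: M₀a(2L − a)/(2EI) = 5309/EI
  triangular load, peak 41 at the free end: 11w₀L⁴/(120EI) = 77933/EI
  point load 94 at a = 6: Pa²(3L − a)/(6EI) = 16920/EI
  δ_0 = 100162/EI
Flexibility coefficient — unit upward force at B: δ_{BB} = L³/(3EI) = 576/EI.
Compatibility at B: δ_0 − R_B·δ_{BB} = 0, so R_B = 100162/576 = 173.9 kN.
Vertical equilibrium: R_A = ΣP − R_B = 340 − 173.9 = 166.1 kN.

R_A = 166.1 kN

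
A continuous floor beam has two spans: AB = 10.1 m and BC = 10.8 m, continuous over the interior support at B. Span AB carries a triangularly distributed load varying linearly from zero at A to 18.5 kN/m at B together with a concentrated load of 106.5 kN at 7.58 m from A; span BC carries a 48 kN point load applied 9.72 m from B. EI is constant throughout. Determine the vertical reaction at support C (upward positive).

Release continuity at B by inserting a hinge; the redundant is the internal moment M_B. The primary structure is two simply-supported spans AB and BC.
Rotations at B on the released spans (each span's end-slope, ×1/EI):
  span AB: triangular load, peak 18.5: w₀L³/(45EI) = 423.6/EI
  span AB: point load 106.5 at a = 7.58: Pab(L + a)/(6LEI) = 593.5/EI
  span BC: point load 48 at a = 9.72: Pab(L + b)/(6LEI) = 92.38/EI
  relative rotation θ_0 = (1017 + 92.38)/EI = 1109/EI
A unit hogging moment at B produces rotation L₁/(3EI) + L₂/(3EI) = 6.967/EI.
Compatibility: M_B·(L₁+L₂)/(3EI) = θ_0, giving M_B = 159.3 kN·m (hogging).
Span BC, ΣM about C: R_B^{BC}·10.8 = 51.84 + 159.3, so R_B^{BC} = 19.55 kN and R_C = 48 − 19.55 = 28.45 kN.

R_C = 28.45 kN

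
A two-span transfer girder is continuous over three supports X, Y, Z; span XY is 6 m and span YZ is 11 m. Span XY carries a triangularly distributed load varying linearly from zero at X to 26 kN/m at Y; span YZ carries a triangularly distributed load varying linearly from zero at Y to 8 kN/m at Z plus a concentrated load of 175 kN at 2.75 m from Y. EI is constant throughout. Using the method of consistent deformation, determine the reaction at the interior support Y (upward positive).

R_Y = 265.6 kN

Insert a hinge at Y; M_Y is the redundant, and each span becomes simply supported.
Rotations at Y on the released spans (each span's end-slope, ×1/EI):
  span XY: triangular load, peak 26: w₀L³/(45EI) = 124.8/EI
  span YZ: triangular load, peak 8: 7w₀L³/(360EI) = 207/EI
  span YZ: point load 175 at a = 2.75: Pab(L + b)/(6LEI) = 1158/EI
  relative rotation θ_0 = (124.8 + 1365)/EI = 1490/EI
A unit hogging moment at Y produces rotation L₁/(3EI) + L₂/(3EI) = 5.667/EI.
Compatibility: M_Y·(L₁+L₂)/(3EI) = θ_0, giving M_Y = 262.9 kN·m (hogging).
Span XY, ΣM about X with M_Y applied at Y: R_Y^{XY}·6 = 312 + 262.9, so R_Y^{XY} = 95.82 kN and R_X = 78 − 95.82 = -17.82 kN.
Span YZ, ΣM about Z: R_Y^{YZ}·11 = 1605 + 262.9, so R_Y^{YZ} = 169.8 kN and R_Z = 219 − 169.8 = 49.18 kN.
R_Y = 95.82 + 169.8 = 265.6 kN.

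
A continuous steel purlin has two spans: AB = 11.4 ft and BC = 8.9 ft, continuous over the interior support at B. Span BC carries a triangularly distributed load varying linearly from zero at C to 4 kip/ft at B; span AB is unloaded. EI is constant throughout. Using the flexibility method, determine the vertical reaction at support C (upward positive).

Take M_B as the redundant. Released structure: two simple spans AB and BC with a hinge at B.
Rotations at B on the released spans (each span's end-slope, ×1/EI):
  span BC: triangular load, peak 4: w₀L³/(45EI) = 62.66/EI
  relative rotation θ_0 = (0 + 62.66)/EI = 62.66/EI
A unit hogging moment at B produces rotation L₁/(3EI) + L₂/(3EI) = 6.767/EI.
Compatibility: M_B·(L₁+L₂)/(3EI) = θ_0, giving M_B = 9.261 kip·ft (hogging).
Span BC, ΣM about C: R_B^{BC}·8.9 = 105.6 + 9.261, so R_B^{BC} = 12.91 kip and R_C = 17.8 − 12.91 = 4.893 kip.

R_C = 4.893 kip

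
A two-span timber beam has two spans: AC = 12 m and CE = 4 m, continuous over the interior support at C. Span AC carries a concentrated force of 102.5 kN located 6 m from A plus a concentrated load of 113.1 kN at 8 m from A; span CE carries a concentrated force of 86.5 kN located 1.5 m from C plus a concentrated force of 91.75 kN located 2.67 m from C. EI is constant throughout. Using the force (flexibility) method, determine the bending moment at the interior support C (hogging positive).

M_C = 391.5 kN·m

Insert a hinge at C; M_C is the redundant, and each span becomes simply supported.
End slopes at the hinge C, treating each span as simply supported:
  span AC: point load 102.5 at a = 6: Pab(L + a)/(6LEI) = 922.5/EI
  span AC: point load 113.1 at a = 8: Pab(L + a)/(6LEI) = 1005/EI
  span CE: point load 86.5 at a = 1.5: Pab(L + b)/(6LEI) = 87.85/EI
  span CE: point load 91.75 at a = 2.67: Pab(L + b)/(6LEI) = 72.36/EI
  relative rotation θ_0 = (1928 + 160.2)/EI = 2088/EI
A unit hogging moment at C produces rotation L₁/(3EI) + L₂/(3EI) = 5.333/EI.
Slope continuity at C: θ_0 = M_C·5.333/EI, so M_C = 2088/5.333 = 391.5 kN·m (hogging).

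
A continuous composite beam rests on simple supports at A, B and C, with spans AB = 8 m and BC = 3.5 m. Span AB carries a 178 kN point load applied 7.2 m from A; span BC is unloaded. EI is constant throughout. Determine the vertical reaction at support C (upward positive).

R_C = -24.2 kN

Insert a hinge at B; M_B is the redundant, and each span becomes simply supported.
Rotations at B on the released spans (each span's end-slope, ×1/EI):
  span AB: point load 178 at a = 7.2: Pab(L + a)/(6LEI) = 324.7/EI
  relative rotation θ_0 = (324.7 + 0)/EI = 324.7/EI
A unit hogging moment at B produces rotation L₁/(3EI) + L₂/(3EI) = 3.833/EI.
Compatibility: M_B·(L₁+L₂)/(3EI) = θ_0, giving M_B = 84.7 kN·m (hogging).
Span BC, ΣM about C: R_B^{BC}·3.5 = 0 + 84.7, so R_B^{BC} = 24.2 kN and R_C = 0 − 24.2 = -24.2 kN.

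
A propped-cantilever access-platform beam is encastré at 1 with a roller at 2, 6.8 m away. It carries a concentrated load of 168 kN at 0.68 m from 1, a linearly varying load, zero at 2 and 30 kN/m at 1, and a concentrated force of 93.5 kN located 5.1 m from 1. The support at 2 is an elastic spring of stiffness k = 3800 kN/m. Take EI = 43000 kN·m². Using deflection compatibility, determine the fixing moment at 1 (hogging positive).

M_1 = 319 kN·m

Choose R_2 as the redundant. The primary structure is the cantilever fixed at 1.
Downward deflection at the released point 2 due to the loads:
  point load 168 at a = 0.68: Pa²(3L − a)/(6EI) = 255.3/EI
  triangular load, peak 30 at the fixed end: w₀L⁴/(30EI) = 2138/EI
  point load 93.5 at a = 5.1: Pa²(3L − a)/(6EI) = 6201/EI
  δ_0 = 8595/EI
Tip deflection under a unit load at 2: L³/(3EI) = 104.8/EI.
With EI = 43000 kN·m²: δ_0 = 0.19988 m and δ_{22} = 0.002437 m/kN.
Compatibility — the spring shortens by R_2/k under the reaction it provides: δ_0 − R_2·δ_{22} = R_2/k. With 1/k = 0.000263 m/kN, R_2 = δ_0 / (δ_{22} + 1/k) = 0.19988 / (0.002437 + 0.000263) = 74.01 kN.
Moment equilibrium about 1: M_1 = Σ(load moments about 1) − R_2·L = 822.3 − 74.01×6.8 = 319 kN·m.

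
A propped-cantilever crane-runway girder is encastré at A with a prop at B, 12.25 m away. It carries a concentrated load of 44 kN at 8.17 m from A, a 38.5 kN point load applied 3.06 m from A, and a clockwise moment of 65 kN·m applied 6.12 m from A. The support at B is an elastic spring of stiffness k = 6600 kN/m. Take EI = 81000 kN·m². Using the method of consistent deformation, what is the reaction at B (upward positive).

Take the reaction at B as the redundant and release it; the primary structure is a cantilever fixed at A.
Primary-structure tip deflection at B by superposition:
  point load 44 at a = 8.17: Pa²(3L − a)/(6EI) = 13990/EI
  point load 38.5 at a = 3.06: Pa²(3L − a)/(6EI) = 2024/EI
  clockwise couple 65 at a = 6.12: M₀a(2L − a)/(2EI) = 3656/EI
  δ_0 = 19670/EI
Flexibility coefficient — unit upward force at B: δ_{BB} = L³/(3EI) = 612.8/EI.
With EI = 81000 kN·m²: δ_0 = 0.24284 m and δ_{BB} = 0.007565 m/kN.
Compatibility — the spring shortens by R_B/k under the reaction it provides: δ_0 − R_B·δ_{BB} = R_B/k. With 1/k = 0.000152 m/kN, R_B = δ_0 / (δ_{BB} + 1/k) = 0.24284 / (0.007565 + 0.000152) = 31.47 kN.

R_B = 31.47 kN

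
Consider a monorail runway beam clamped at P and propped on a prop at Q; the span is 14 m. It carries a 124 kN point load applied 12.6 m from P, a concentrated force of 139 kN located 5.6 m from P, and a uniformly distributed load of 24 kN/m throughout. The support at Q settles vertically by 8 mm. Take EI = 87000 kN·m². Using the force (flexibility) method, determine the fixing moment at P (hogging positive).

Take the reaction at Q as the redundant and release it; the primary structure is a cantilever fixed at P.
Primary-structure tip deflection at Q by superposition:
  point load 124 at a = 12.6: Pa²(3L − a)/(6EI) = 96463/EI
  point load 139 at a = 5.6: Pa²(3L − a)/(6EI) = 26445/EI
  UDL 24: wL⁴/(8EI) = 115248/EI
  δ_0 = 238155/EI
Flexibility coefficient — unit upward force at Q: δ_{QQ} = L³/(3EI) = 914.7/EI.
With EI = 87000 kN·m²: δ_0 = 2.7374 m and δ_{QQ} = 0.010513 m/kN.
Compatibility — the beam at Q must follow the support down by 0.008 m: δ_0 − R_Q·δ_{QQ} = 0.008, so R_Q = (2.7374 − 0.008)/0.010513 = 259.6 kN.
Moment equilibrium about P: M_P = Σ(load moments about P) − R_Q·L = 4693 − 259.6×14 = 1058 kN·m.

M_P = 1058 kN·m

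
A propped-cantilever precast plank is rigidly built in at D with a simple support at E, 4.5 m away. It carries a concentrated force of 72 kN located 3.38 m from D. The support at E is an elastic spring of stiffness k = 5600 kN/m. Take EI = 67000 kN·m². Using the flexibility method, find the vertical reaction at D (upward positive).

Choose R_E as the redundant. The primary structure is the cantilever fixed at D.
Deflection at E on the released cantilever, summing each load's contribution:
  point load 72 at a = 3.38: Pa²(3L − a)/(6EI) = 1387/EI
Flexibility coefficient — unit upward force at E: δ_{EE} = L³/(3EI) = 30.38/EI.
With EI = 67000 kN·m²: δ_0 = 0.020707 m and δ_{EE} = 0.000453 m/kN.
Compatibility — the spring shortens by R_E/k under the reaction it provides: δ_0 − R_E·δ_{EE} = R_E/k. With 1/k = 0.000179 m/kN, R_E = δ_0 / (δ_{EE} + 1/k) = 0.020707 / (0.000453 + 0.000179) = 32.77 kN.
Vertical equilibrium: R_D = ΣP − R_E = 72 − 32.77 = 39.23 kN.

R_D = 39.23 kN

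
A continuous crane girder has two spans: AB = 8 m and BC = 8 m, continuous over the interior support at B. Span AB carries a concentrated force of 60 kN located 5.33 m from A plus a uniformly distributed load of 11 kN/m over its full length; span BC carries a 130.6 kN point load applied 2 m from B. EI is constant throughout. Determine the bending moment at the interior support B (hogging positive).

Release continuity at B by inserting a hinge; the redundant is the internal moment M_B. The primary structure is two simply-supported spans AB and BC.
Rotations at B on the released spans (each span's end-slope, ×1/EI):
  span AB: point load 60 at a = 5.33: Pab(L + a)/(6LEI) = 237.1/EI
  span AB: UDL 11: wL³/(24EI) = 234.7/EI
  span BC: point load 130.6 at a = 2: Pab(L + b)/(6LEI) = 457.1/EI
  relative rotation θ_0 = (471.8 + 457.1)/EI = 928.9/EI
A unit hogging moment at B produces rotation L₁/(3EI) + L₂/(3EI) = 5.333/EI.
Slope continuity at B: θ_0 = M_B·5.333/EI, so M_B = 928.9/5.333 = 174.2 kN·m (hogging).

M_B = 174.2 kN·m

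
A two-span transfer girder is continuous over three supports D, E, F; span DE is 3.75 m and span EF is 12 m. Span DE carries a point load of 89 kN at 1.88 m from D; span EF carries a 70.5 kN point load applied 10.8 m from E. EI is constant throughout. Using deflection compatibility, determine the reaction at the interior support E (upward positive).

R_E = 68.06 kN

Release continuity at E by inserting a hinge; the redundant is the internal moment M_E. The primary structure is two simply-supported spans DE and EF.
End slopes at the hinge E, treating each span as simply supported:
  span DE: point load 89 at a = 1.88: Pab(L + a)/(6LEI) = 78.29/EI
  span EF: point load 70.5 at a = 10.8: Pab(L + b)/(6LEI) = 167.5/EI
  relative rotation θ_0 = (78.29 + 167.5)/EI = 245.8/EI
A unit hogging moment at E produces rotation L₁/(3EI) + L₂/(3EI) = 5.25/EI.
Compatibility: M_E·(L₁+L₂)/(3EI) = θ_0, giving M_E = 46.82 kN·m (hogging).
Span DE, ΣM about D with M_E applied at E: R_E^{DE}·3.75 = 167.3 + 46.82, so R_E^{DE} = 57.1 kN and R_D = 89 − 57.1 = 31.9 kN.
Span EF, ΣM about F: R_E^{EF}·12 = 84.6 + 46.82, so R_E^{EF} = 10.95 kN and R_F = 70.5 − 10.95 = 59.55 kN.
R_E = 57.1 + 10.95 = 68.06 kN.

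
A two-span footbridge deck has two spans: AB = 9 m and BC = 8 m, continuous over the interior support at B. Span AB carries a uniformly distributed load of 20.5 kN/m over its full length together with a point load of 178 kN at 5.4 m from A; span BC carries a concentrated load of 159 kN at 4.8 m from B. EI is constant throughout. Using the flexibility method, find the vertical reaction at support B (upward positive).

Release continuity at B by inserting a hinge; the redundant is the internal moment M_B. The primary structure is two simply-supported spans AB and BC.
Rotations at B on the released spans (each span's end-slope, ×1/EI):
  span AB: UDL 20.5: wL³/(24EI) = 622.7/EI
  span AB: point load 178 at a = 5.4: Pab(L + a)/(6LEI) = 922.8/EI
  span BC: point load 159 at a = 4.8: Pab(L + b)/(6LEI) = 569.9/EI
  relative rotation θ_0 = (1545 + 569.9)/EI = 2115/EI
A unit hogging moment at B produces rotation L₁/(3EI) + L₂/(3EI) = 5.667/EI.
Compatibility: M_B·(L₁+L₂)/(3EI) = θ_0, giving M_B = 373.3 kN·m (hogging).
Span AB, ΣM about A with M_B applied at B: R_B^{AB}·9 = 1791 + 373.3, so R_B^{AB} = 240.5 kN and R_A = 362.5 − 240.5 = 122 kN.
Span BC, ΣM about C: R_B^{BC}·8 = 508.8 + 373.3, so R_B^{BC} = 110.3 kN and R_C = 159 − 110.3 = 48.74 kN.
R_B = 240.5 + 110.3 = 350.8 kN.

R_B = 350.8 kN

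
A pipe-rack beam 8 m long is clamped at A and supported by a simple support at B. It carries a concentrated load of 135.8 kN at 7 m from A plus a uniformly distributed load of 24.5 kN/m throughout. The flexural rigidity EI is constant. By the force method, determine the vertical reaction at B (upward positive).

R_B = 184 kN

Release the roller at B. Primary structure: cantilever fixed at A.
Free-end deflection of the primary structure under the applied loading (downward +):
  point load 135.8 at a = 7: Pa²(3L − a)/(6EI) = 18854/EI
  UDL 24.5: wL⁴/(8EI) = 12544/EI
  δ_0 = 31398/EI
Flexibility coefficient — unit upward force at B: δ_{BB} = L³/(3EI) = 170.7/EI.
The prop prevents deflection at B: R_B = δ_0/δ_{BB} = 31398/170.7 = 184 kN.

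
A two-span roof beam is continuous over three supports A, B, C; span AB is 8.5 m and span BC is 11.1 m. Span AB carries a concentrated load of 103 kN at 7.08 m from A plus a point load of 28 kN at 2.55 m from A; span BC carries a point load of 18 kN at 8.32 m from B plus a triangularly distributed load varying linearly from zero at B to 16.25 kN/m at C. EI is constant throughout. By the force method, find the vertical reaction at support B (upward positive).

R_B = 158.2 kN

Take M_B as the redundant. Released structure: two simple spans AB and BC with a hinge at B.
End slopes at the hinge B, treating each span as simply supported:
  span AB: point load 103 at a = 7.08: Pab(L + a)/(6LEI) = 316.3/EI
  span AB: point load 28 at a = 2.55: Pab(L + a)/(6LEI) = 92.05/EI
  span BC: point load 18 at a = 8.32: Pab(L + b)/(6LEI) = 86.77/EI
  span BC: triangular load, peak 16.25: 7w₀L³/(360EI) = 432.1/EI
  relative rotation θ_0 = (408.4 + 518.9)/EI = 927.3/EI
A unit hogging moment at B produces rotation L₁/(3EI) + L₂/(3EI) = 6.533/EI.
Compatibility: M_B·(L₁+L₂)/(3EI) = θ_0, giving M_B = 141.9 kN·m (hogging).
Span AB, ΣM about A with M_B applied at B: R_B^{AB}·8.5 = 800.6 + 141.9, so R_B^{AB} = 110.9 kN and R_A = 131 − 110.9 = 20.11 kN.
Span BC, ΣM about C: R_B^{BC}·11.1 = 383.7 + 141.9, so R_B^{BC} = 47.36 kN and R_C = 108.2 − 47.36 = 60.83 kN.
R_B = 110.9 + 47.36 = 158.2 kN.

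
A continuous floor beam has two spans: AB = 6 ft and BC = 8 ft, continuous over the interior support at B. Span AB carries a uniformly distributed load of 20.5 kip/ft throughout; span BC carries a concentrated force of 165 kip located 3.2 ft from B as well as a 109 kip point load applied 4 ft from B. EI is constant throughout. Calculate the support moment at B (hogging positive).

M_B = 277.8 kip·ft

Insert a hinge at B; M_B is the redundant, and each span becomes simply supported.
End slopes at the hinge B, treating each span as simply supported:
  span AB: UDL 20.5: wL³/(24EI) = 184.5/EI
  span BC: point load 165 at a = 3.2: Pab(L + b)/(6LEI) = 675.8/EI
  span BC: point load 109 at a = 4: Pab(L + b)/(6LEI) = 436/EI
  relative rotation θ_0 = (184.5 + 1112)/EI = 1296/EI
A unit hogging moment at B produces rotation L₁/(3EI) + L₂/(3EI) = 4.667/EI.
Slope continuity at B: θ_0 = M_B·4.667/EI, so M_B = 1296/4.667 = 277.8 kip·ft (hogging).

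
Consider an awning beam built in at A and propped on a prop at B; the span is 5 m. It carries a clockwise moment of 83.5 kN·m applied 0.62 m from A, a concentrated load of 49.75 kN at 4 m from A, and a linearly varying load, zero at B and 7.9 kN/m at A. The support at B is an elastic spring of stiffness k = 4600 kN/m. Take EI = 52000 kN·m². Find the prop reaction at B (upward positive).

Take the reaction at B as the redundant and release it; the primary structure is a cantilever fixed at A.
Downward deflection at the released point B due to the loads:
  clockwise couple 83.5 at a = 0.62: M₀a(2L − a)/(2EI) = 242.8/EI
  point load 49.75 at a = 4: Pa²(3L − a)/(6EI) = 1459/EI
  triangular load, peak 7.9 at the fixed end: w₀L⁴/(30EI) = 164.6/EI
  δ_0 = 1867/EI
Tip deflection under a unit load at B: L³/(3EI) = 41.67/EI.
With EI = 52000 kN·m²: δ_0 = 0.035898 m and δ_{BB} = 0.000801 m/kN.
Compatibility — the spring shortens by R_B/k under the reaction it provides: δ_0 − R_B·δ_{BB} = R_B/k. With 1/k = 0.000217 m/kN, R_B = δ_0 / (δ_{BB} + 1/k) = 0.035898 / (0.000801 + 0.000217) = 35.24 kN.

R_B = 35.24 kN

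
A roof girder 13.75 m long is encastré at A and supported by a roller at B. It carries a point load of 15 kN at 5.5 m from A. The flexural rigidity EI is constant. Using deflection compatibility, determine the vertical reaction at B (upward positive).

Remove the prop at B; the released (primary) structure is a cantilever built in at A.
Downward deflection at the released point B due to the loads:
  point load 15 at a = 5.5: Pa²(3L − a)/(6EI) = 2704/EI
Tip deflection under a unit load at B: L³/(3EI) = 866.5/EI.
The prop prevents deflection at B: R_B = δ_0/δ_{BB} = 2704/866.5 = 3.12 kN.

R_B = 3.12 kN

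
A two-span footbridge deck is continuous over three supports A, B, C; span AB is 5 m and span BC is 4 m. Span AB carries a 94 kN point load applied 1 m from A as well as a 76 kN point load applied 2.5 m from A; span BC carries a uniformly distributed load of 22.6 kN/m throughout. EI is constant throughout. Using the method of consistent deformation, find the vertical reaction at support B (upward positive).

Release continuity at B by inserting a hinge; the redundant is the internal moment M_B. The primary structure is two simply-supported spans AB and BC.
Discontinuity in slope at B on the released structure — sum the simple-span end rotations:
  span AB: point load 94 at a = 1: Pab(L + a)/(6LEI) = 75.2/EI
  span AB: point load 76 at a = 2.5: Pab(L + a)/(6LEI) = 118.8/EI
  span BC: UDL 22.6: wL³/(24EI) = 60.27/EI
  relative rotation θ_0 = (193.9 + 60.27)/EI = 254.2/EI
A unit hogging moment at B produces rotation L₁/(3EI) + L₂/(3EI) = 3/EI.
Slope continuity at B: θ_0 = M_B·3/EI, so M_B = 254.2/3 = 84.74 kN·m (hogging).
Span AB, ΣM about A with M_B applied at B: R_B^{AB}·5 = 284 + 84.74, so R_B^{AB} = 73.75 kN and R_A = 170 − 73.75 = 96.25 kN.
Span BC, ΣM about C: R_B^{BC}·4 = 180.8 + 84.74, so R_B^{BC} = 66.38 kN and R_C = 90.4 − 66.38 = 24.02 kN.
R_B = 73.75 + 66.38 = 140.1 kN.

R_B = 140.1 kN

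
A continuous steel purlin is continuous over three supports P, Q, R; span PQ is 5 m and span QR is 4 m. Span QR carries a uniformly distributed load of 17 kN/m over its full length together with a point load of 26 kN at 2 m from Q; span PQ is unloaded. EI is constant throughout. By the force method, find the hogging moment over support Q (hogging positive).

M_Q = 23.78 kN·m

Release continuity at Q by inserting a hinge; the redundant is the internal moment M_Q. The primary structure is two simply-supported spans PQ and QR.
End slopes at the hinge Q, treating each span as simply supported:
  span QR: UDL 17: wL³/(24EI) = 45.33/EI
  span QR: point load 26 at a = 2: Pab(L + b)/(6LEI) = 26/EI
  relative rotation θ_0 = (0 + 71.33)/EI = 71.33/EI
A unit hogging moment at Q produces rotation L₁/(3EI) + L₂/(3EI) = 3/EI.
Slope continuity at Q: θ_0 = M_Q·3/EI, so M_Q = 71.33/3 = 23.78 kN·m (hogging).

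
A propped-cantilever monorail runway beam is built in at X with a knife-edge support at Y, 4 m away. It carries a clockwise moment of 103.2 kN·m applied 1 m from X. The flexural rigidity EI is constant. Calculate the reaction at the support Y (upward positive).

Release the roller at Y. Primary structure: cantilever fixed at X.
Deflection at Y on the released cantilever, summing each load's contribution:
  clockwise couple 103.2 at a = 1: M₀a(2L − a)/(2EI) = 361.2/EI
Flexibility coefficient — unit upward force at Y: δ_{YY} = L³/(3EI) = 21.33/EI.
The prop prevents deflection at Y: R_Y = δ_0/δ_{YY} = 361.2/21.33 = 16.93 kN.

R_Y = 16.93 kN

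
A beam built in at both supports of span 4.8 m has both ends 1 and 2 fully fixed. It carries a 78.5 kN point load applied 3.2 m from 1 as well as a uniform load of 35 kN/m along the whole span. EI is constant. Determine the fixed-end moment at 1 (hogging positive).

Take the two fixed-end moments M_1, M_2 as redundants; the released structure is the simple span 12.
Simple-span end rotations at 1 and 2 under the given loads:
  at 1: point load 78.5 at a = 3.2: Pab(L + b)/(6LEI) = 89.32/EI
  at 2: point load 78.5 at a = 3.2: Pab(L + a)/(6LEI) = 111.6/EI
  at 1: UDL 35: wL³/(24EI) = 161.3/EI
  at 2: UDL 35: wL³/(24EI) = 161.3/EI
  θ_10 = 250.6/EI,  θ_20 = 272.9/EI
Flexibility coefficients: a unit moment at one end gives L/(3EI) there and L/(6EI) at the far end, so f₁₁ = f₂₂ = 1.6/EI and f₁₂ = f₂₁ = 0.8/EI.
Compatibility — zero rotation at each built-in end:
  1.6 M_1 + 0.8 M_2 = 250.6
  0.8 M_1 + 1.6 M_2 = 272.9
Solving the pair gives M_1 = 95.11 kN·m and M_2 = 123 kN·m (hogging).

M_1 = 95.11 kN·m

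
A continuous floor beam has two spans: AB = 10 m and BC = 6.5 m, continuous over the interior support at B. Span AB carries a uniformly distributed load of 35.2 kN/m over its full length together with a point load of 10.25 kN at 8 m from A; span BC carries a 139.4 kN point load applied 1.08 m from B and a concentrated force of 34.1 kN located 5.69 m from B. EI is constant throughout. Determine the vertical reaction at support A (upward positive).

Take M_B as the redundant. Released structure: two simple spans AB and BC with a hinge at B.
End slopes at the hinge B, treating each span as simply supported:
  span AB: UDL 35.2: wL³/(24EI) = 1467/EI
  span AB: point load 10.25 at a = 8: Pab(L + a)/(6LEI) = 49.2/EI
  span BC: point load 139.4 at a = 1.08: Pab(L + b)/(6LEI) = 249.4/EI
  span BC: point load 34.1 at a = 5.69: Pab(L + b)/(6LEI) = 29.46/EI
  relative rotation θ_0 = (1516 + 278.9)/EI = 1795/EI
A unit hogging moment at B produces rotation L₁/(3EI) + L₂/(3EI) = 5.5/EI.
Compatibility: M_B·(L₁+L₂)/(3EI) = θ_0, giving M_B = 326.3 kN·m (hogging).
Span AB, ΣM about A with M_B applied at B: R_B^{AB}·10 = 1842 + 326.3, so R_B^{AB} = 216.8 kN and R_A = 362.2 − 216.8 = 145.4 kN.

R_A = 145.4 kN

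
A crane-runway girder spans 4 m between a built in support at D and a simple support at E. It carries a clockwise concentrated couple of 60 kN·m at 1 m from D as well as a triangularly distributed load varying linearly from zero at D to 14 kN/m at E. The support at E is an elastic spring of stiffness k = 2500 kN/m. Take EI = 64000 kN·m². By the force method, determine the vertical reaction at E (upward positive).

Take the reaction at E as the redundant and release it; the primary structure is a cantilever fixed at D.
Downward deflection at the released point E due to the loads:
  clockwise couple 60 at a = 1: M₀a(2L − a)/(2EI) = 210/EI
  triangular load, peak 14 at the free end: 11w₀L⁴/(120EI) = 328.5/EI
  δ_0 = 538.5/EI
Flexibility coefficient — unit upward force at E: δ_{EE} = L³/(3EI) = 21.33/EI.
With EI = 64000 kN·m²: δ_0 = 0.008415 m and δ_{EE} = 0.000333 m/kN.
Compatibility — the spring shortens by R_E/k under the reaction it provides: δ_0 − R_E·δ_{EE} = R_E/k. With 1/k = 0.0004 m/kN, R_E = δ_0 / (δ_{EE} + 1/k) = 0.008415 / (0.000333 + 0.0004) = 11.47 kN.

R_E = 11.47 kN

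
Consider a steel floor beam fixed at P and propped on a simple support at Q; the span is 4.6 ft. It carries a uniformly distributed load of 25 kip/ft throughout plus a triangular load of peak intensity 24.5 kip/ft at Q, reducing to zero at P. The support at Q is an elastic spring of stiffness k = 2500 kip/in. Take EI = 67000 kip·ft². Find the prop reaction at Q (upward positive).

Release the roller at Q. Primary structure: cantilever fixed at P.
Deflection at Q on the released cantilever, summing each load's contribution:
  UDL 25: wL⁴/(8EI) = 1399/EI
  triangular load, peak 24.5 at the free end: 11w₀L⁴/(120EI) = 1006/EI
  δ_0 = 2405/EI
Tip deflection under a unit load at Q: L³/(3EI) = 32.45/EI.
With EI = 67000 kip·ft²: δ_0 = 0.035892 ft and δ_{QQ} = 0.000484 ft/kip.
Compatibility — the spring shortens by R_Q/k under the reaction it provides: δ_0 − R_Q·δ_{QQ} = R_Q/k. With 1/k = 1/(2500×12) ft/kip = 0.000033 ft/kip, R_Q = δ_0 / (δ_{QQ} + 1/k) = 0.035892 / (0.000484 + 0.000033) = 69.34 kip.

R_Q = 69.34 kip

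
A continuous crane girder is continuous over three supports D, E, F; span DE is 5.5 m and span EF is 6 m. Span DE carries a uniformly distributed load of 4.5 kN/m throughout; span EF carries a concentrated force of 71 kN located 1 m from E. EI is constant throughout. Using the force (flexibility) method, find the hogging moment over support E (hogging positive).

Insert a hinge at E; M_E is the redundant, and each span becomes simply supported.
End slopes at the hinge E, treating each span as simply supported:
  span DE: UDL 4.5: wL³/(24EI) = 31.2/EI
  span EF: point load 71 at a = 1: Pab(L + b)/(6LEI) = 108.5/EI
  relative rotation θ_0 = (31.2 + 108.5)/EI = 139.7/EI
A unit hogging moment at E produces rotation L₁/(3EI) + L₂/(3EI) = 3.833/EI.
Slope continuity at E: θ_0 = M_E·3.833/EI, so M_E = 139.7/3.833 = 36.44 kN·m (hogging).

M_E = 36.44 kN·m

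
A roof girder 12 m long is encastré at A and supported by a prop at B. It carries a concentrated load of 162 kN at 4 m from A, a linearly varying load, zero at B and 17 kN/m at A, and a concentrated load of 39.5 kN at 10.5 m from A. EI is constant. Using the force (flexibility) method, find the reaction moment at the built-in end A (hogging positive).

Take the reaction at B as the redundant and release it; the primary structure is a cantilever fixed at A.
Free-end deflection of the primary structure under the applied loading (downward +):
  point load 162 at a = 4: Pa²(3L − a)/(6EI) = 13824/EI
  triangular load, peak 17 at the fixed end: w₀L⁴/(30EI) = 11750/EI
  point load 39.5 at a = 10.5: Pa²(3L − a)/(6EI) = 18508/EI
  δ_0 = 44083/EI
Tip deflection under a unit load at B: L³/(3EI) = 576/EI.
The prop prevents deflection at B: R_B = δ_0/δ_{BB} = 44083/576 = 76.53 kN.
Moment equilibrium about A: M_A = Σ(load moments about A) − R_B·L = 1471 − 76.53×12 = 552.4 kN·m.

M_A = 552.4 kN·m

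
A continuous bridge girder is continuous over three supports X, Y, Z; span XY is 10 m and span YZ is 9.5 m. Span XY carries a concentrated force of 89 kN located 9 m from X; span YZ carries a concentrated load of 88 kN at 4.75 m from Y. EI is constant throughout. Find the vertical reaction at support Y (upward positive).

Insert a hinge at Y; M_Y is the redundant, and each span becomes simply supported.
Discontinuity in slope at Y on the released structure — sum the simple-span end rotations:
  span XY: point load 89 at a = 9: Pab(L + a)/(6LEI) = 253.7/EI
  span YZ: point load 88 at a = 4.75: Pab(L + b)/(6LEI) = 496.4/EI
  relative rotation θ_0 = (253.7 + 496.4)/EI = 750/EI
A unit hogging moment at Y produces rotation L₁/(3EI) + L₂/(3EI) = 6.5/EI.
Slope continuity at Y: θ_0 = M_Y·6.5/EI, so M_Y = 750/6.5 = 115.4 kN·m (hogging).
Span XY, ΣM about X with M_Y applied at Y: R_Y^{XY}·10 = 801 + 115.4, so R_Y^{XY} = 91.64 kN and R_X = 89 − 91.64 = -2.639 kN.
Span YZ, ΣM about Z: R_Y^{YZ}·9.5 = 418 + 115.4, so R_Y^{YZ} = 56.15 kN and R_Z = 88 − 56.15 = 31.85 kN.
R_Y = 91.64 + 56.15 = 147.8 kN.

R_Y = 147.8 kN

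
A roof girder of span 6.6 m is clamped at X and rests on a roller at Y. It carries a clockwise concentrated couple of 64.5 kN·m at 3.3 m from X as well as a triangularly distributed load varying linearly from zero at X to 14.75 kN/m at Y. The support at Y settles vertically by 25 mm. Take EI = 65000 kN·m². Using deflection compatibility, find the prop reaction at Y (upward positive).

Remove the prop at Y; the released (primary) structure is a cantilever built in at X.
Free-end deflection of the primary structure under the applied loading (downward +):
  clockwise couple 64.5 at a = 3.3: M₀a(2L − a)/(2EI) = 1054/EI
  triangular load, peak 14.75 at the free end: 11w₀L⁴/(120EI) = 2566/EI
  δ_0 = 3619/EI
Tip deflection under a unit load at Y: L³/(3EI) = 95.83/EI.
With EI = 65000 kN·m²: δ_0 = 0.055679 m and δ_{YY} = 0.001474 m/kN.
Compatibility — the beam at Y must follow the support down by 0.025 m: δ_0 − R_Y·δ_{YY} = 0.025, so R_Y = (0.055679 − 0.025)/0.001474 = 20.81 kN.

R_Y = 20.81 kN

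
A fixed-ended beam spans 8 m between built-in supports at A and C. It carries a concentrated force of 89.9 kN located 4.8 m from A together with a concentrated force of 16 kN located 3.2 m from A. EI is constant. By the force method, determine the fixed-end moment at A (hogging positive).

Release both end moments; the primary structure is a simply-supported span AC with redundants M_A and M_C.
On the primary (simply-supported) span, the end slopes from the loading are:
  at A: point load 89.9 at a = 4.8: Pab(L + b)/(6LEI) = 322.2/EI
  at C: point load 89.9 at a = 4.8: Pab(L + a)/(6LEI) = 368.2/EI
  at A: point load 16 at a = 3.2: Pab(L + b)/(6LEI) = 65.54/EI
  at C: point load 16 at a = 3.2: Pab(L + a)/(6LEI) = 57.34/EI
  θ_A0 = 387.7/EI,  θ_C0 = 425.6/EI
Flexibility coefficients: a unit moment at one end gives L/(3EI) there and L/(6EI) at the far end, so f₁₁ = f₂₂ = 2.667/EI and f₁₂ = f₂₁ = 1.333/EI.
Compatibility — zero rotation at each built-in end:
  2.667 M_A + 1.333 M_C = 387.7
  1.333 M_A + 2.667 M_C = 425.6
Solving the pair gives M_A = 87.48 kN·m and M_C = 115.9 kN·m (hogging).

M_A = 87.48 kN·m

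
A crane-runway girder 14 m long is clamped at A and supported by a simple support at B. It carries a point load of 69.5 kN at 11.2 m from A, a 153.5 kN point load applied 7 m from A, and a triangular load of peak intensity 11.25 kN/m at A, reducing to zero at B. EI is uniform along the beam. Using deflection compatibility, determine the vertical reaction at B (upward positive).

R_B = 112.6 kN

Take the reaction at B as the redundant and release it; the primary structure is a cantilever fixed at A.
Primary-structure tip deflection at B by superposition:
  point load 69.5 at a = 11.2: Pa²(3L − a)/(6EI) = 44753/EI
  point load 153.5 at a = 7: Pa²(3L − a)/(6EI) = 43875/EI
  triangular load, peak 11.25 at the fixed end: w₀L⁴/(30EI) = 14406/EI
  δ_0 = 103034/EI
Tip deflection under a unit load at B: L³/(3EI) = 914.7/EI.
Compatibility at B: δ_0 − R_B·δ_{BB} = 0, so R_B = 103034/914.7 = 112.6 kN.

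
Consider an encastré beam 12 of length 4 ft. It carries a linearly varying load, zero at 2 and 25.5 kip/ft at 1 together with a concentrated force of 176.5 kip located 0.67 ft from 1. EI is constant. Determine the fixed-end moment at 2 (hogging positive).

Release both end moments; the primary structure is a simply-supported span 12 with redundants M_1 and M_2.
On the primary (simply-supported) span, the end slopes from the loading are:
  at 1: triangular load, peak 25.5: w₀L³/(45EI) = 36.27/EI
  at 2: triangular load, peak 25.5: 7w₀L³/(360EI) = 31.73/EI
  at 1: point load 176.5 at a = 0.67: Pab(L + b)/(6LEI) = 120.3/EI
  at 2: point load 176.5 at a = 0.67: Pab(L + a)/(6LEI) = 76.62/EI
  θ_10 = 156.5/EI,  θ_20 = 108.4/EI
Flexibility coefficients: a unit moment at one end gives L/(3EI) there and L/(6EI) at the far end, so f₁₁ = f₂₂ = 1.333/EI and f₁₂ = f₂₁ = 0.6667/EI.
Compatibility — zero rotation at each built-in end:
  1.333 M_1 + 0.6667 M_2 = 156.5
  0.6667 M_1 + 1.333 M_2 = 108.4
Solving the pair gives M_1 = 102.4 kip·ft and M_2 = 30.09 kip·ft (hogging).

M_2 = 30.09 kip·ft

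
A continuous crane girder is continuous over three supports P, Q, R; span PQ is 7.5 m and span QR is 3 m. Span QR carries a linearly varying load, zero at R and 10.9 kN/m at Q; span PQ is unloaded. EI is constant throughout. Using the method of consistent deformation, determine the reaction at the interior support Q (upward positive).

R_Q = 11.77 kN

Release continuity at Q by inserting a hinge; the redundant is the internal moment M_Q. The primary structure is two simply-supported spans PQ and QR.
End slopes at the hinge Q, treating each span as simply supported:
  span QR: triangular load, peak 10.9: w₀L³/(45EI) = 6.54/EI
  relative rotation θ_0 = (0 + 6.54)/EI = 6.54/EI
A unit hogging moment at Q produces rotation L₁/(3EI) + L₂/(3EI) = 3.5/EI.
Compatibility: M_Q·(L₁+L₂)/(3EI) = θ_0, giving M_Q = 1.869 kN·m (hogging).
Span PQ, ΣM about P with M_Q applied at Q: R_Q^{PQ}·7.5 = 0 + 1.869, so R_Q^{PQ} = 0.2491 kN and R_P = 0 − 0.2491 = -0.2491 kN.
Span QR, ΣM about R: R_Q^{QR}·3 = 32.7 + 1.869, so R_Q^{QR} = 11.52 kN and R_R = 16.35 − 11.52 = 4.827 kN.
R_Q = 0.2491 + 11.52 = 11.77 kN.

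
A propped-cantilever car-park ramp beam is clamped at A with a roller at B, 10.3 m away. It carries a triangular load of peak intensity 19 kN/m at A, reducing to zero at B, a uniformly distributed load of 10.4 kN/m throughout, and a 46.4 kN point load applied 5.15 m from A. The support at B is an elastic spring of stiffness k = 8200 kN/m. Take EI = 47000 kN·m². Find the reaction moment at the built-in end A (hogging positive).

M_A = 373.8 kN·m

Take the reaction at B as the redundant and release it; the primary structure is a cantilever fixed at A.
Deflection at B on the released cantilever, summing each load's contribution:
  triangular load, peak 19 at the fixed end: w₀L⁴/(30EI) = 7128/EI
  UDL 10.4: wL⁴/(8EI) = 14632/EI
  point load 46.4 at a = 5.15: Pa²(3L − a)/(6EI) = 5282/EI
  δ_0 = 27041/EI
Flexibility coefficient — unit upward force at B: δ_{BB} = L³/(3EI) = 364.2/EI.
With EI = 47000 kN·m²: δ_0 = 0.57535 m and δ_{BB} = 0.00775 m/kN.
Compatibility — the spring shortens by R_B/k under the reaction it provides: δ_0 − R_B·δ_{BB} = R_B/k. With 1/k = 0.000122 m/kN, R_B = δ_0 / (δ_{BB} + 1/k) = 0.57535 / (0.00775 + 0.000122) = 73.09 kN.
Moment equilibrium about A: M_A = Σ(load moments about A) − R_B·L = 1127 − 73.09×10.3 = 373.8 kN·m.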